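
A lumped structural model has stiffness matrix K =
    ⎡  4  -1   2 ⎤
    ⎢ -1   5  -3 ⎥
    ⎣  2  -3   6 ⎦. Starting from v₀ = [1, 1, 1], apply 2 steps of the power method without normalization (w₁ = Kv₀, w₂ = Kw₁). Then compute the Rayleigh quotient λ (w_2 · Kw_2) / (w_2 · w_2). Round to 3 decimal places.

w1 = Kv₀ = (4·1 + (-1)·1 + 2·1; (-1)·1 + 5·1 + (-3)·1; 2·1 + (-3)·1 + 6·1) = (5, 1, 5)
w2 = Kw1 = (4·5 + (-1)·1 + 2·5; (-1)·5 + 5·1 + (-3)·5; 2·5 + (-3)·1 + 6·5) = (29, -15, 37)
Kw2 = (205, -215, 325)
w2·Kw2 = 29·205 + (-15)·(-215) + 37·325 = 21195; w2·w2 = 29·29 + (-15)·(-15) + 37·37 = 2435
λ ≈ 21195/2435 = 8.704

λ ≈ 8.704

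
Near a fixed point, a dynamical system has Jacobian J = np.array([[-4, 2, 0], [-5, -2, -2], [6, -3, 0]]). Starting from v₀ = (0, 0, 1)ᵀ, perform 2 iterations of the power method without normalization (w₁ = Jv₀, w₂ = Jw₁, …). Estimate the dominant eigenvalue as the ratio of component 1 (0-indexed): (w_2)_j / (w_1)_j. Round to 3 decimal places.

λ ≈ -2.000

w1 = Jv₀ = (0, -2, 0)
w2 = Jw1 = (-4, 4, 6)
Ratio at component: 4 / -2 = -2.000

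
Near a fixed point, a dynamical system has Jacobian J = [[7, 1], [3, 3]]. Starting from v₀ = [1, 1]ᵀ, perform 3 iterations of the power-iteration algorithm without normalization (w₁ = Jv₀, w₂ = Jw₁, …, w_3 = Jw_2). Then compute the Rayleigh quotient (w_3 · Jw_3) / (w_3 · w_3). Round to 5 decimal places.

λ ≈ 7.63186

w1 = Jv₀ = (8, 6)
w2 = Jw1 = (62, 42)
w3 = Jw2 = (476, 312)
Jw3 = (3644, 2364)
w3·Jw3 = 476·3644 + 312·2364 = 2472112; w3·w3 = 476·476 + 312·312 = 323920
λ ≈ 2472112/323920 = 7.63186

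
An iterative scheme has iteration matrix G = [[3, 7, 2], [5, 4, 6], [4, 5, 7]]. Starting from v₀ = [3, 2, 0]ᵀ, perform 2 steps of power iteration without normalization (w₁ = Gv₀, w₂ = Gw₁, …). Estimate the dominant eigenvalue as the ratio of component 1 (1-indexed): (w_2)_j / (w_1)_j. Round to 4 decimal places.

w1 = Gv₀ = (3·3 + 7·2 + 2·0; 5·3 + 4·2 + 6·0; 4·3 + 5·2 + 7·0) = (23, 23, 22)
w2 = Gw1 = (3·23 + 7·23 + 2·22; 5·23 + 4·23 + 6·22; 4·23 + 5·23 + 7·22) = (274, 339, 361)
Ratio at component: 274 / 23 = 11.9130

λ ≈ 11.9130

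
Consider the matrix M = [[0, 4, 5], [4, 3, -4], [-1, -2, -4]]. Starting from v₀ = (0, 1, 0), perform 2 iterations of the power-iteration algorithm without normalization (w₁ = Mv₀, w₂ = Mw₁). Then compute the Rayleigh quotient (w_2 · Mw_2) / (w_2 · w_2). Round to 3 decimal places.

w1 = Mv₀ = (4, 3, -2)
w2 = Mw1 = (2, 33, -2)
Mw2 = (122, 115, -60)
w2·Mw2 = 2·122 + 33·115 + (-2)·(-60) = 4159; w2·w2 = 2·2 + 33·33 + (-2)·(-2) = 1097
λ ≈ 4159/1097 = 3.791

3.791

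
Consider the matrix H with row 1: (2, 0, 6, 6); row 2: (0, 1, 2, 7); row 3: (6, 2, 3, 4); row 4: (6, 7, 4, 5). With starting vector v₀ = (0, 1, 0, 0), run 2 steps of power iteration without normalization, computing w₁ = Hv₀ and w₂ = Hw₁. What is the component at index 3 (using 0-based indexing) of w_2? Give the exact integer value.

50

w1 = Hv₀ = (0, 1, 2, 7)
w2 = Hw1 = (54, 54, 36, 50)
The requested component of w2 is 50.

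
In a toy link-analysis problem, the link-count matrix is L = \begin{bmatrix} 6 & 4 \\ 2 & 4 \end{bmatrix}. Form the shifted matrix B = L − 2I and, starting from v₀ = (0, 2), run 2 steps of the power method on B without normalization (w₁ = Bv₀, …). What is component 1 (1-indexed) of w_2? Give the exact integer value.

48

B = L − 2I has rows (4, 4); (2, 2)
w1 = Bv₀ = (8, 4)
w2 = Bw1 = (48, 24)
Requested component of w2: 48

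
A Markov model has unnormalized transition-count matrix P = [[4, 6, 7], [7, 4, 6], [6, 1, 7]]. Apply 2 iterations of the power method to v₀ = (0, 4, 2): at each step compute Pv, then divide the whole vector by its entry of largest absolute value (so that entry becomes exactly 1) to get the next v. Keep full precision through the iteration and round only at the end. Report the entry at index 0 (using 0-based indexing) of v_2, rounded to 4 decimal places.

0.9177

Pv0 = (38.00000, 28.00000, 18.00000); divide by 38.00000 → v1 = (1.00000, 0.73684, 0.47368)
Pv1 = (11.73684, 12.78947, 10.05263); divide by 12.78947 → v2 = (0.91770, 1.00000, 0.78601)
Requested entry of v2: 446/486 = 0.9177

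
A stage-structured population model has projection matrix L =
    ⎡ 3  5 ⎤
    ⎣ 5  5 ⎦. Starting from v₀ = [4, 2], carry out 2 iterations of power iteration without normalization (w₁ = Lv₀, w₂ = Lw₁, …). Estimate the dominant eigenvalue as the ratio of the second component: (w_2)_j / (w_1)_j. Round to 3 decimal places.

8.667

w1 = Lv₀ = (3·4 + 5·2; 5·4 + 5·2) = (22, 30)
w2 = Lw1 = (3·22 + 5·30; 5·22 + 5·30) = (216, 260)
Ratio at component: 260 / 30 = 8.667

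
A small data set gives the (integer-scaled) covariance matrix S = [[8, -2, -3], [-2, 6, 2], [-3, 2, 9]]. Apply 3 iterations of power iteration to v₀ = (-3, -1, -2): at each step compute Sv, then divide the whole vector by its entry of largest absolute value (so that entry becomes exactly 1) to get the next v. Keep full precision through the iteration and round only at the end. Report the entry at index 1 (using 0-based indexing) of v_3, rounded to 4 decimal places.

Sv0 = (-16.00000, -4.00000, -11.00000); divide by -16.00000 → v1 = (1.00000, 0.25000, 0.68750)
Sv1 = (5.43750, 0.87500, 3.68750); divide by 5.43750 → v2 = (1.00000, 0.16092, 0.67816)
Sv2 = (5.64368, 0.32184, 3.42529); divide by 5.64368 → v3 = (1.00000, 0.05703, 0.60692)
Requested entry of v3: -28/-491 = 0.0570

0.0570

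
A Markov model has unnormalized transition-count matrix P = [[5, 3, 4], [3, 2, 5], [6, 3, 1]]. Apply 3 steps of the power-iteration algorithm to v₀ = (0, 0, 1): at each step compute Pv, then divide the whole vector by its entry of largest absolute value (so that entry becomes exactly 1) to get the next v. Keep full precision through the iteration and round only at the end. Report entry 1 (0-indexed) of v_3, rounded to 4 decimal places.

0.8509

Pv0 = (4.00000, 5.00000, 1.00000); divide by 5.00000 → v1 = (0.80000, 1.00000, 0.20000)
Pv1 = (7.80000, 5.40000, 8.00000); divide by 8.00000 → v2 = (0.97500, 0.67500, 1.00000)
Pv2 = (10.90000, 9.27500, 8.87500); divide by 10.90000 → v3 = (1.00000, 0.85092, 0.81422)
Requested entry of v3: 371/436 = 0.8509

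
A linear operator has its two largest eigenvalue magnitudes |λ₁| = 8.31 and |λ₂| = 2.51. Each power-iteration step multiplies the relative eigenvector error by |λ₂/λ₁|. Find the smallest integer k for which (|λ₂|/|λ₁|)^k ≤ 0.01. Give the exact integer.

4

|λ₂/λ₁| = 2.51/8.31 = 0.30205
Need k ≥ ln(0.01) / ln(0.30205) = -4.6052 / -1.1972 ≈ 3.847
Smallest integer k satisfying the bound: 4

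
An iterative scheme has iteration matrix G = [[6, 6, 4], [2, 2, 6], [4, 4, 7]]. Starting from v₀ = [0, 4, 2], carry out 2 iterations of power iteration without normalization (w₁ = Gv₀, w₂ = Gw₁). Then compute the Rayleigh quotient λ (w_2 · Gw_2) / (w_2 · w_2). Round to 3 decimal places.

λ ≈ 13.840

w1 = Gv₀ = (6·0 + 6·4 + 4·2; 2·0 + 2·4 + 6·2; 4·0 + 4·4 + 7·2) = (32, 20, 30)
w2 = Gw1 = (6·32 + 6·20 + 4·30; 2·32 + 2·20 + 6·30; 4·32 + 4·20 + 7·30) = (432, 284, 418)
Gw2 = (5968, 3940, 5790)
w2·Gw2 = 432·5968 + 284·3940 + 418·5790 = 6117356; w2·w2 = 432·432 + 284·284 + 418·418 = 442004
λ ≈ 6117356/442004 = 13.840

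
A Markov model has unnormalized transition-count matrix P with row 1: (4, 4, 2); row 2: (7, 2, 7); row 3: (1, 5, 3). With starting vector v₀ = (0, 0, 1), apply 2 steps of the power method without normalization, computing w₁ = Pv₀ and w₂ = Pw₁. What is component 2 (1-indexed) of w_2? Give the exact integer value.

w1 = Pv₀ = (4·0 + 4·0 + 2·1; 7·0 + 2·0 + 7·1; 1·0 + 5·0 + 3·1) = (2, 7, 3)
w2 = Pw1 = (4·2 + 4·7 + 2·3; 7·2 + 2·7 + 7·3; 1·2 + 5·7 + 3·3) = (42, 49, 46)
The requested component of w2 is 49.

49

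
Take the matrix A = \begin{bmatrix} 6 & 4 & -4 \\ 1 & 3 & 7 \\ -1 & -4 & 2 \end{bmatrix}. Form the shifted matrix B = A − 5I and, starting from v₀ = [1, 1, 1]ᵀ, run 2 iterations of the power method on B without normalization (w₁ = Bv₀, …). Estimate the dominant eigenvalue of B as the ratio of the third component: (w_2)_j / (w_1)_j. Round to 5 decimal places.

0.12500

B = A − 5I has rows (1, 4, -4); (1, -2, 7); (-1, -4, -3)
w1 = Bv₀ = (1·1 + 4·1 + (-4)·1; 1·1 + (-2)·1 + 7·1; (-1)·1 + (-4)·1 + (-3)·1) = (1, 6, -8)
w2 = Bw1 = (1·1 + 4·6 + (-4)·(-8); 1·1 + (-2)·6 + 7·(-8); (-1)·1 + (-4)·6 + (-3)·(-8)) = (57, -67, -1)
Ratio: -1/-8 = 0.12500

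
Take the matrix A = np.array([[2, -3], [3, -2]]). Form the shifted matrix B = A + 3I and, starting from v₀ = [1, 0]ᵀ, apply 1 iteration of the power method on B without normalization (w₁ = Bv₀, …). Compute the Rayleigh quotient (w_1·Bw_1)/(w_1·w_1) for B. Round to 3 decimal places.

B = A + 3I has rows (5, -3); (3, 1)
w1 = Bv₀ = (5·1 + (-3)·0; 3·1 + 1·0) = (5, 3)
Bw1 = (16, 18)
w1·Bw1 = 134; w1·w1 = 34; μ ≈ 134/34 = 3.941

μ ≈ 3.941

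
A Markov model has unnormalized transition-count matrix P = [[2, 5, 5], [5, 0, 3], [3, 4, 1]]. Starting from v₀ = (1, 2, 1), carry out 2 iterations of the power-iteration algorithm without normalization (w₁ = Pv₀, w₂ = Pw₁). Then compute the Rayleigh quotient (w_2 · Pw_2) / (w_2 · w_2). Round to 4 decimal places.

w1 = Pv₀ = (2·1 + 5·2 + 5·1; 5·1 + 0·2 + 3·1; 3·1 + 4·2 + 1·1) = (17, 8, 12)
w2 = Pw1 = (2·17 + 5·8 + 5·12; 5·17 + 0·8 + 3·12; 3·17 + 4·8 + 1·12) = (134, 121, 95)
Pw2 = (1348, 955, 981)
w2·Pw2 = 134·1348 + 121·955 + 95·981 = 389382; w2·w2 = 134·134 + 121·121 + 95·95 = 41622
λ ≈ 389382/41622 = 9.3552

λ ≈ 9.3552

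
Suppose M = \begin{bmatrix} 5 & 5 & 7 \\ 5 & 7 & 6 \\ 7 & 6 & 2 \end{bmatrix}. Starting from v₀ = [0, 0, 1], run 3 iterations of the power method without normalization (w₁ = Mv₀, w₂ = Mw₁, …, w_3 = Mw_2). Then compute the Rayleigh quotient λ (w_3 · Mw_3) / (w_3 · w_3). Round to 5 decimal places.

λ ≈ 16.73981

w1 = Mv₀ = (5·0 + 5·0 + 7·1; 5·0 + 7·0 + 6·1; 7·0 + 6·0 + 2·1) = (7, 6, 2)
w2 = Mw1 = (5·7 + 5·6 + 7·2; 5·7 + 7·6 + 6·2; 7·7 + 6·6 + 2·2) = (79, 89, 89)
w3 = Mw2 = (1463, 1552, 1265)
Mw3 = (23930, 25769, 22083)
w3·Mw3 = 1463·23930 + 1552·25769 + 1265·22083 = 102938073; w3·w3 = 1463·1463 + 1552·1552 + 1265·1265 = 6149298
λ ≈ 102938073/6149298 = 16.73981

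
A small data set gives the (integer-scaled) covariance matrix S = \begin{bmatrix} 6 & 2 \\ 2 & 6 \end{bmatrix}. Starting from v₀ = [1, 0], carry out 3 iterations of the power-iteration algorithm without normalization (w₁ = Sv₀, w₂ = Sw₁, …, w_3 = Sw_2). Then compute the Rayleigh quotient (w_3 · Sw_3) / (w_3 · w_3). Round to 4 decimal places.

7.9385

w1 = Sv₀ = (6·1 + 2·0; 2·1 + 6·0) = (6, 2)
w2 = Sw1 = (6·6 + 2·2; 2·6 + 6·2) = (40, 24)
w3 = Sw2 = (288, 224)
Sw3 = (2176, 1920)
w3·Sw3 = 288·2176 + 224·1920 = 1056768; w3·w3 = 288·288 + 224·224 = 133120
λ ≈ 1056768/133120 = 7.9385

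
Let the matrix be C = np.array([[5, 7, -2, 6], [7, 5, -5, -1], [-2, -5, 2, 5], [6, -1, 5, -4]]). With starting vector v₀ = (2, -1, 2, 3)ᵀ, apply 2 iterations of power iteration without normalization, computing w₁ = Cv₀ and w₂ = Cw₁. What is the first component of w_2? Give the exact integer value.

w1 = Cv₀ = (5·2 + 7·(-1) + (-2)·2 + 6·3; 7·2 + 5·(-1) + (-5)·2 + (-1)·3; (-2)·2 + (-5)·(-1) + 2·2 + 5·3; 6·2 + (-1)·(-1) + 5·2 + (-4)·3) = (17, -4, 20, 11)
w2 = Cw1 = (5·17 + 7·(-4) + (-2)·20 + 6·11; 7·17 + 5·(-4) + (-5)·20 + (-1)·11; (-2)·17 + (-5)·(-4) + 2·20 + 5·11; 6·17 + (-1)·(-4) + 5·20 + (-4)·11) = (83, -12, 81, 162)
The requested component of w2 is 83.

83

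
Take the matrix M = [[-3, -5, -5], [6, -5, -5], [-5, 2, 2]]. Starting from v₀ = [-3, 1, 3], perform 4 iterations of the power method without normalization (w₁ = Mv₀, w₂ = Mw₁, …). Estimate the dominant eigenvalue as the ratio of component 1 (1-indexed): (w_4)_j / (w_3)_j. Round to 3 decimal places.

w1 = Mv₀ = (-11, -38, 23)
w2 = Mw1 = (108, 9, 25)
w3 = Mw2 = (-494, 478, -472)
w4 = Mw3 = (1452, -2994, 2482)
Ratio at component: 1452 / -494 = -2.939

λ ≈ -2.939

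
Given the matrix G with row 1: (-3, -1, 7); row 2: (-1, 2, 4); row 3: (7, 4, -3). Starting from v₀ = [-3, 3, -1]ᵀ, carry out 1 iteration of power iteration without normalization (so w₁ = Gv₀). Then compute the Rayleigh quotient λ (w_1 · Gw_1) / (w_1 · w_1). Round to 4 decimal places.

-3.3387

w1 = Gv₀ = (-1, 5, -6)
Gw1 = (-44, -13, 31)
w1·Gw1 = (-1)·(-44) + 5·(-13) + (-6)·31 = -207; w1·w1 = (-1)·(-1) + 5·5 + (-6)·(-6) = 62
λ ≈ -207/62 = -3.3387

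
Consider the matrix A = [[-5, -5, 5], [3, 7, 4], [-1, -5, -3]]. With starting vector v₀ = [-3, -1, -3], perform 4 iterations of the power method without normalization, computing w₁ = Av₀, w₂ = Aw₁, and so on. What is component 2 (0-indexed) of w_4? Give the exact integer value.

w1 = Av₀ = ((-5)·(-3) + (-5)·(-1) + 5·(-3); 3·(-3) + 7·(-1) + 4·(-3); (-1)·(-3) + (-5)·(-1) + (-3)·(-3)) = (5, -28, 17)
w2 = Aw1 = ((-5)·5 + (-5)·(-28) + 5·17; 3·5 + 7·(-28) + 4·17; (-1)·5 + (-5)·(-28) + (-3)·17) = (200, -113, 84)
w3 = Aw2 = (-15, 145, 113)
w4 = Aw3 = (-85, 1422, -1049)
The requested component of w4 is -1049.

-1049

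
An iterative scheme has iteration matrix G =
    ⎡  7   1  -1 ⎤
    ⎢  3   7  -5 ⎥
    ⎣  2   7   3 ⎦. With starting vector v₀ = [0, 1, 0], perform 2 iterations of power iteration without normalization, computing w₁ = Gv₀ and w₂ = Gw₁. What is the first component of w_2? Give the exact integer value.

w1 = Gv₀ = (1, 7, 7)
w2 = Gw1 = (7, 17, 72)
The requested component of w2 is 7.

7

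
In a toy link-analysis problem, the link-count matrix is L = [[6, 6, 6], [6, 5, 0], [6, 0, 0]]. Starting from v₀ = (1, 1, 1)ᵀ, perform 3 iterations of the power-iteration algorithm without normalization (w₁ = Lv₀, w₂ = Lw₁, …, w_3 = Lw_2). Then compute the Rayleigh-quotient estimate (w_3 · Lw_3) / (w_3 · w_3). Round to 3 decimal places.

13.148

w1 = Lv₀ = (18, 11, 6)
w2 = Lw1 = (210, 163, 108)
w3 = Lw2 = (2886, 2075, 1260)
Lw3 = (37326, 27691, 17316)
w3·Lw3 = 2886·37326 + 2075·27691 + 1260·17316 = 186999821; w3·w3 = 2886·2886 + 2075·2075 + 1260·1260 = 14222221
λ ≈ 186999821/14222221 = 13.148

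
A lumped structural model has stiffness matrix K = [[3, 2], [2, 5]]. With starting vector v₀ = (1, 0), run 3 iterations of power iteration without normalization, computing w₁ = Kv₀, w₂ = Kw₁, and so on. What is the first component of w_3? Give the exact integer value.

71

w1 = Kv₀ = (3·1 + 2·0; 2·1 + 5·0) = (3, 2)
w2 = Kw1 = (3·3 + 2·2; 2·3 + 5·2) = (13, 16)
w3 = Kw2 = (71, 106)
The requested component of w3 is 71.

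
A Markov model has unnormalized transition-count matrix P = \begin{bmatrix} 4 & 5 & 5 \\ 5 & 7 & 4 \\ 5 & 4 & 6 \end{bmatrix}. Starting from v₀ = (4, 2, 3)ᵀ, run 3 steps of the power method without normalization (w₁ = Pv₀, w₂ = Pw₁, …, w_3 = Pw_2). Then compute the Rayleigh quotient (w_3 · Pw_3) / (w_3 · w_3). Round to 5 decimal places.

w1 = Pv₀ = (4·4 + 5·2 + 5·3; 5·4 + 7·2 + 4·3; 5·4 + 4·2 + 6·3) = (41, 46, 46)
w2 = Pw1 = (4·41 + 5·46 + 5·46; 5·41 + 7·46 + 4·46; 5·41 + 4·46 + 6·46) = (624, 711, 665)
w3 = Pw2 = (9376, 10757, 9954)
Pw3 = (141059, 161995, 149632)
w3·Pw3 = 9376·141059 + 10757·161995 + 9954·149632 = 4554586327; w3·w3 = 9376·9376 + 10757·10757 + 9954·9954 = 302704541
λ ≈ 4554586327/302704541 = 15.04631

15.04631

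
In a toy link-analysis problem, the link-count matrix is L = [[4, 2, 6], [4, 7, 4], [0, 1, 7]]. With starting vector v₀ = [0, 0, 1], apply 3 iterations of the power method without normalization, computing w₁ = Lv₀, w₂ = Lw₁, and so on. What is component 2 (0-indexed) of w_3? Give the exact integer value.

w1 = Lv₀ = (4·0 + 2·0 + 6·1; 4·0 + 7·0 + 4·1; 0·0 + 1·0 + 7·1) = (6, 4, 7)
w2 = Lw1 = (4·6 + 2·4 + 6·7; 4·6 + 7·4 + 4·7; 0·6 + 1·4 + 7·7) = (74, 80, 53)
w3 = Lw2 = (774, 1068, 451)
The requested component of w3 is 451.

451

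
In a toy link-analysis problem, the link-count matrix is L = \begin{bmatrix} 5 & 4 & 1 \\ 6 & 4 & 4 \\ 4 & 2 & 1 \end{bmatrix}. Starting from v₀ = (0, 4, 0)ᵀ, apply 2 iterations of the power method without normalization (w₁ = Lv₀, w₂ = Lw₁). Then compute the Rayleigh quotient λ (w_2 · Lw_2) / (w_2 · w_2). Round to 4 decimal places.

λ ≈ 10.8002

w1 = Lv₀ = (16, 16, 8)
w2 = Lw1 = (152, 192, 104)
Lw2 = (1632, 2096, 1096)
w2·Lw2 = 152·1632 + 192·2096 + 104·1096 = 764480; w2·w2 = 152·152 + 192·192 + 104·104 = 70784
λ ≈ 764480/70784 = 10.8002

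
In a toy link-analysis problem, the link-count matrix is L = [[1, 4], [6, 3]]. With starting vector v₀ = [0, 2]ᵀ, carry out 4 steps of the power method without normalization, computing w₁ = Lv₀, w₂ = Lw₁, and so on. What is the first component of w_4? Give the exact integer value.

w1 = Lv₀ = (8, 6)
w2 = Lw1 = (32, 66)
w3 = Lw2 = (296, 390)
w4 = Lw3 = (1856, 2946)
The requested component of w4 is 1856.

1856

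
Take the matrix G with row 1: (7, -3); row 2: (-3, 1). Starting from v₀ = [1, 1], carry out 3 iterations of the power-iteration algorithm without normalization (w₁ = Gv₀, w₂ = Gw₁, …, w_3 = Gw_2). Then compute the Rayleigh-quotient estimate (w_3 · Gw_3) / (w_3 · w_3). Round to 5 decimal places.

w1 = Gv₀ = (7·1 + (-3)·1; (-3)·1 + 1·1) = (4, -2)
w2 = Gw1 = (7·4 + (-3)·(-2); (-3)·4 + 1·(-2)) = (34, -14)
w3 = Gw2 = (280, -116)
Gw3 = (2308, -956)
w3·Gw3 = 280·2308 + (-116)·(-956) = 757136; w3·w3 = 280·280 + (-116)·(-116) = 91856
λ ≈ 757136/91856 = 8.24264

8.24264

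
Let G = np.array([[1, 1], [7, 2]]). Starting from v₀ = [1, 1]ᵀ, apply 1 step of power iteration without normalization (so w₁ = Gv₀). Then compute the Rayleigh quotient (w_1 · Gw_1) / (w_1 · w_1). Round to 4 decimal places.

λ ≈ 3.6471

w1 = Gv₀ = (2, 9)
Gw1 = (11, 32)
w1·Gw1 = 2·11 + 9·32 = 310; w1·w1 = 2·2 + 9·9 = 85
λ ≈ 310/85 = 3.6471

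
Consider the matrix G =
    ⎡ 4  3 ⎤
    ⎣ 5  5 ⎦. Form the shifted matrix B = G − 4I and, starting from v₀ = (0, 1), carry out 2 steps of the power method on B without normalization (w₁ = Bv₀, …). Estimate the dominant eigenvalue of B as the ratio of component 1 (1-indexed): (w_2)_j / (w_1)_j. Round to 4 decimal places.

B = G − 4I has rows (0, 3); (5, 1)
w1 = Bv₀ = (3, 1)
w2 = Bw1 = (3, 16)
Ratio: 3/3 = 1.0000

1.0000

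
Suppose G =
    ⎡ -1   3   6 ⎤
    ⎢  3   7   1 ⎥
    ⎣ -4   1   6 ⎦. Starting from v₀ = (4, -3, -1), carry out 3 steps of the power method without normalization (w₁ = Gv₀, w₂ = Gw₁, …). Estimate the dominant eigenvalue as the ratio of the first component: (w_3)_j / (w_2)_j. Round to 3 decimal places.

w1 = Gv₀ = ((-1)·4 + 3·(-3) + 6·(-1); 3·4 + 7·(-3) + 1·(-1); (-4)·4 + 1·(-3) + 6·(-1)) = (-19, -10, -25)
w2 = Gw1 = ((-1)·(-19) + 3·(-10) + 6·(-25); 3·(-19) + 7·(-10) + 1·(-25); (-4)·(-19) + 1·(-10) + 6·(-25)) = (-161, -152, -84)
w3 = Gw2 = (-799, -1631, -12)
Ratio at component: -799 / -161 = 4.963

4.963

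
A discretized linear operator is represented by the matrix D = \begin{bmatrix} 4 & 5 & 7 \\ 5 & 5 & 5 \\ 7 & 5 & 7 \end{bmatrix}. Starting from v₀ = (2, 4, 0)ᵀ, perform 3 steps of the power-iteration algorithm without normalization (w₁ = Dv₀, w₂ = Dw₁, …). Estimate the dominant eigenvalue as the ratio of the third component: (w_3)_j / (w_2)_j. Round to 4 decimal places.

w1 = Dv₀ = (28, 30, 34)
w2 = Dw1 = (500, 460, 584)
w3 = Dw2 = (8388, 7720, 9888)
Ratio at component: 9888 / 584 = 16.9315

λ ≈ 16.9315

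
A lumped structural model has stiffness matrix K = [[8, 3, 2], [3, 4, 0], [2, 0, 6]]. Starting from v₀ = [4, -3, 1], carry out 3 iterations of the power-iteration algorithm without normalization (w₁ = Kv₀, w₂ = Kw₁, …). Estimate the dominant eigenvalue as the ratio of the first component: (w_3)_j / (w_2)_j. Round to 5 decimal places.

λ ≈ 10.16228

w1 = Kv₀ = (25, 0, 14)
w2 = Kw1 = (228, 75, 134)
w3 = Kw2 = (2317, 984, 1260)
Ratio at component: 2317 / 228 = 10.16228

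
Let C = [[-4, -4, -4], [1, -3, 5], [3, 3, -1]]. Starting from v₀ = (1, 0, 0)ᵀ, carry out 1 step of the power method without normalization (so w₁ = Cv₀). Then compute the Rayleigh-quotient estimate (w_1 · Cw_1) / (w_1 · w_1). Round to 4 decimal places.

w1 = Cv₀ = (-4, 1, 3)
Cw1 = (0, 8, -12)
w1·Cw1 = (-4)·0 + 1·8 + 3·(-12) = -28; w1·w1 = (-4)·(-4) + 1·1 + 3·3 = 26
λ ≈ -28/26 = -1.0769

-1.0769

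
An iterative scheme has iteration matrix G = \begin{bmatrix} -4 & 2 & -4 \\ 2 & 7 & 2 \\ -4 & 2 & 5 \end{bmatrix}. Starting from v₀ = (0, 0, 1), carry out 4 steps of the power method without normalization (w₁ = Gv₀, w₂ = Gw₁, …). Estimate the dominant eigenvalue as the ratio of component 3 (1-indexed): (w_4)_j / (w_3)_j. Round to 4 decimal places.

w1 = Gv₀ = ((-4)·0 + 2·0 + (-4)·1; 2·0 + 7·0 + 2·1; (-4)·0 + 2·0 + 5·1) = (-4, 2, 5)
w2 = Gw1 = ((-4)·(-4) + 2·2 + (-4)·5; 2·(-4) + 7·2 + 2·5; (-4)·(-4) + 2·2 + 5·5) = (0, 16, 45)
w3 = Gw2 = (-148, 202, 257)
w4 = Gw3 = (-32, 1632, 2281)
Ratio at component: 2281 / 257 = 8.8755

8.8755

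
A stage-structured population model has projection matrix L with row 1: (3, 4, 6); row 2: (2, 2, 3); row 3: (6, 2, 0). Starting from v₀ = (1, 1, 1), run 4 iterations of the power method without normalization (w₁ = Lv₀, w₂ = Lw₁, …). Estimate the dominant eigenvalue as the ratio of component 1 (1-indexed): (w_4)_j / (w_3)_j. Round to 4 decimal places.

w1 = Lv₀ = (13, 7, 8)
w2 = Lw1 = (115, 64, 92)
w3 = Lw2 = (1153, 634, 818)
w4 = Lw3 = (10903, 6028, 8186)
Ratio at component: 10903 / 1153 = 9.4562

9.4562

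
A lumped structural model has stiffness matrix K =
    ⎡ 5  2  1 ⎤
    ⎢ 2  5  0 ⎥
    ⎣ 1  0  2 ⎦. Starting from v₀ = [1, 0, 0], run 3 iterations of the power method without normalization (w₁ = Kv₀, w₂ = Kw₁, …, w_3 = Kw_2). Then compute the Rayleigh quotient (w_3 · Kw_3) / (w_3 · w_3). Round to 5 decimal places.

7.07413

w1 = Kv₀ = (5·1 + 2·0 + 1·0; 2·1 + 5·0 + 0·0; 1·1 + 0·0 + 2·0) = (5, 2, 1)
w2 = Kw1 = (5·5 + 2·2 + 1·1; 2·5 + 5·2 + 0·1; 1·5 + 0·2 + 2·1) = (30, 20, 7)
w3 = Kw2 = (197, 160, 44)
Kw3 = (1349, 1194, 285)
w3·Kw3 = 197·1349 + 160·1194 + 44·285 = 469333; w3·w3 = 197·197 + 160·160 + 44·44 = 66345
λ ≈ 469333/66345 = 7.07413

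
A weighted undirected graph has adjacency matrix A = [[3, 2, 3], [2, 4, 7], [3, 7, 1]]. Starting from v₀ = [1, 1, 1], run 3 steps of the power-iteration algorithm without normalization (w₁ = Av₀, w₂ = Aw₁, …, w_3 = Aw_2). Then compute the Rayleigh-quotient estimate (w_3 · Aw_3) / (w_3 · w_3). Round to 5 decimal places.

w1 = Av₀ = (8, 13, 11)
w2 = Aw1 = (83, 145, 126)
w3 = Aw2 = (917, 1628, 1390)
Aw3 = (10177, 18076, 15537)
w3·Aw3 = 917·10177 + 1628·18076 + 1390·15537 = 60356467; w3·w3 = 917·917 + 1628·1628 + 1390·1390 = 5423373
λ ≈ 60356467/5423373 = 11.12895

λ ≈ 11.12895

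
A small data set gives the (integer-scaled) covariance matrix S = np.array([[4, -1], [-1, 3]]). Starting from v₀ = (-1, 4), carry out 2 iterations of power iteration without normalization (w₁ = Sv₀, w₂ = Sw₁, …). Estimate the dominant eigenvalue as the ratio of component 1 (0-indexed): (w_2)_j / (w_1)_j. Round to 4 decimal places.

λ ≈ 3.6154

w1 = Sv₀ = (-8, 13)
w2 = Sw1 = (-45, 47)
Ratio at component: 47 / 13 = 3.6154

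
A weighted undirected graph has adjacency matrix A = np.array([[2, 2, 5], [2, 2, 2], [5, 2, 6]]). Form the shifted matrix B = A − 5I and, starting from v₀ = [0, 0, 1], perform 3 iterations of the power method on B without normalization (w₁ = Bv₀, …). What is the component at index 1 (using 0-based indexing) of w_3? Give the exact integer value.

B = A − 5I has rows (-3, 2, 5); (2, -3, 2); (5, 2, 1)
w1 = Bv₀ = ((-3)·0 + 2·0 + 5·1; 2·0 + (-3)·0 + 2·1; 5·0 + 2·0 + 1·1) = (5, 2, 1)
w2 = Bw1 = ((-3)·5 + 2·2 + 5·1; 2·5 + (-3)·2 + 2·1; 5·5 + 2·2 + 1·1) = (-6, 6, 30)
w3 = Bw2 = (180, 30, 12)
Requested component of w3: 30

30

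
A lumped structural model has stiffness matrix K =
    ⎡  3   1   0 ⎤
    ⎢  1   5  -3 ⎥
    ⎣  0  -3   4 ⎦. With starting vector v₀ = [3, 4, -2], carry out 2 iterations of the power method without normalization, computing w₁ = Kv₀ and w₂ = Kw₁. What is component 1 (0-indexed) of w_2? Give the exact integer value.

w1 = Kv₀ = (13, 29, -20)
w2 = Kw1 = (68, 218, -167)
The requested component of w2 is 218.

218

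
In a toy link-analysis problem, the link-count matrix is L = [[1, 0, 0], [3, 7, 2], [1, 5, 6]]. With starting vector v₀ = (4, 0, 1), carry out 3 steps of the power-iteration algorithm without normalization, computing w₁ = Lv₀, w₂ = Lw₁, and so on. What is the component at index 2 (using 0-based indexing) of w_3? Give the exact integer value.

w1 = Lv₀ = (1·4 + 0·0 + 0·1; 3·4 + 7·0 + 2·1; 1·4 + 5·0 + 6·1) = (4, 14, 10)
w2 = Lw1 = (1·4 + 0·14 + 0·10; 3·4 + 7·14 + 2·10; 1·4 + 5·14 + 6·10) = (4, 130, 134)
w3 = Lw2 = (4, 1190, 1458)
The requested component of w3 is 1458.

1458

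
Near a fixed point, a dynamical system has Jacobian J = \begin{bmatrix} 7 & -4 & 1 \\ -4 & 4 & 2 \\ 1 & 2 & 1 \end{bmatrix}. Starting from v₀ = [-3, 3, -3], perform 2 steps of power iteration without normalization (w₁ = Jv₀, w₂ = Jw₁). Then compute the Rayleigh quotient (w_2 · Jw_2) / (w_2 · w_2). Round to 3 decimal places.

w1 = Jv₀ = (7·(-3) + (-4)·3 + 1·(-3); (-4)·(-3) + 4·3 + 2·(-3); 1·(-3) + 2·3 + 1·(-3)) = (-36, 18, 0)
w2 = Jw1 = (7·(-36) + (-4)·18 + 1·0; (-4)·(-36) + 4·18 + 2·0; 1·(-36) + 2·18 + 1·0) = (-324, 216, 0)
Jw2 = (-3132, 2160, 108)
w2·Jw2 = (-324)·(-3132) + 216·2160 + 0·108 = 1481328; w2·w2 = (-324)·(-324) + 216·216 + 0·0 = 151632
λ ≈ 1481328/151632 = 9.769

9.769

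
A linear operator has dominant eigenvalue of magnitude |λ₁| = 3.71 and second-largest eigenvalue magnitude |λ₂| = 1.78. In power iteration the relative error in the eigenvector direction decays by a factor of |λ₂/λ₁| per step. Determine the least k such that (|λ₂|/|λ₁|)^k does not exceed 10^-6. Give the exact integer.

19

|λ₂/λ₁| = 1.78/3.71 = 0.47978
Need k ≥ ln(10^-6) / ln(0.47978) = -13.8155 / -0.7344 ≈ 18.811
Smallest integer k satisfying the bound: 19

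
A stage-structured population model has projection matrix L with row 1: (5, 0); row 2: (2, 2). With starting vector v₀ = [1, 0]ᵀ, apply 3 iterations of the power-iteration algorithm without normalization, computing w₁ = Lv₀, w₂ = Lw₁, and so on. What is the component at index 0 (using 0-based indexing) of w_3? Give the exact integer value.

w1 = Lv₀ = (5, 2)
w2 = Lw1 = (25, 14)
w3 = Lw2 = (125, 78)
The requested component of w3 is 125.

125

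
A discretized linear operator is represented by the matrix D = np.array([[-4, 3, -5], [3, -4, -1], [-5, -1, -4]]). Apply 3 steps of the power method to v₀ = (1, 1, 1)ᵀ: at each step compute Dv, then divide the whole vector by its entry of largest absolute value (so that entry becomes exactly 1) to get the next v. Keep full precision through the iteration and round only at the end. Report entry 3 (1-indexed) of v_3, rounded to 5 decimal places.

Dv0 = (-6.000000, -2.000000, -10.000000); divide by -10.000000 → v1 = (0.600000, 0.200000, 1.000000)
Dv1 = (-6.800000, 0.000000, -7.200000); divide by -7.200000 → v2 = (0.944444, 0.000000, 1.000000)
Dv2 = (-8.777778, 1.833333, -8.722222); divide by -8.777778 → v3 = (1.000000, -0.208861, 0.993671)
Requested entry of v3: -628/-632 = 0.99367

0.99367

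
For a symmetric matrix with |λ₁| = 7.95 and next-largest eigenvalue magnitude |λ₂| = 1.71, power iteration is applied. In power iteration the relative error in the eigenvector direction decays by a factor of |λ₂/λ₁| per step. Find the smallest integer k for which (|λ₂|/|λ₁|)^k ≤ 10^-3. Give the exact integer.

5

|λ₂/λ₁| = 1.71/7.95 = 0.21509
Need k ≥ ln(10^-3) / ln(0.21509) = -6.9078 / -1.5367 ≈ 4.495
Smallest integer k satisfying the bound: 5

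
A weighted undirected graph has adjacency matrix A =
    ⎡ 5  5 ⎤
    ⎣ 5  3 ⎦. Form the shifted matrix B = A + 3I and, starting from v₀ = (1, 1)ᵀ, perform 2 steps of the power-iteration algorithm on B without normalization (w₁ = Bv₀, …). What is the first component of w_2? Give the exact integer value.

B = A + 3I has rows (8, 5); (5, 6)
w1 = Bv₀ = (8·1 + 5·1; 5·1 + 6·1) = (13, 11)
w2 = Bw1 = (8·13 + 5·11; 5·13 + 6·11) = (159, 131)
Requested component of w2: 159

159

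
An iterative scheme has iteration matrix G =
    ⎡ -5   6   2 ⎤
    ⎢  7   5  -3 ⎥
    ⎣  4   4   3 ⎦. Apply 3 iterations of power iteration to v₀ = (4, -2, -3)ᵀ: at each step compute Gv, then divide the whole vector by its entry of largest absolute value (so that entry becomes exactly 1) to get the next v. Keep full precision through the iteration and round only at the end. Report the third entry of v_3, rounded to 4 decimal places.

-0.2860

Gv0 = (-38.00000, 27.00000, -1.00000); divide by -38.00000 → v1 = (1.00000, -0.71053, 0.02632)
Gv1 = (-9.21053, 3.36842, 1.23684); divide by -9.21053 → v2 = (1.00000, -0.36571, -0.13429)
Gv2 = (-7.46286, 5.57429, 2.13429); divide by -7.46286 → v3 = (1.00000, -0.74694, -0.28599)
Requested entry of v3: 747/-2612 = -0.2860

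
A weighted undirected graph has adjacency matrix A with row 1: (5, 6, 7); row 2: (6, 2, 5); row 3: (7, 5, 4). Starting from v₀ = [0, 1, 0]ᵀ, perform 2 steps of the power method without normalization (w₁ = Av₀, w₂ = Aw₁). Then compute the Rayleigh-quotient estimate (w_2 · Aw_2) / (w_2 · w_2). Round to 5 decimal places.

w1 = Av₀ = (6, 2, 5)
w2 = Aw1 = (77, 65, 72)
Aw2 = (1279, 952, 1152)
w2·Aw2 = 77·1279 + 65·952 + 72·1152 = 243307; w2·w2 = 77·77 + 65·65 + 72·72 = 15338
λ ≈ 243307/15338 = 15.86302

λ ≈ 15.86302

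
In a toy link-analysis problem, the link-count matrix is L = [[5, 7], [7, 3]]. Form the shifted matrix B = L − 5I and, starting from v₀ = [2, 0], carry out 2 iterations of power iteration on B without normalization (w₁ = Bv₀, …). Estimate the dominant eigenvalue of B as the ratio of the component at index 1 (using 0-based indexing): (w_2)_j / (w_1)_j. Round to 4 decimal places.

μ ≈ -2.0000

B = L − 5I has rows (0, 7); (7, -2)
w1 = Bv₀ = (0·2 + 7·0; 7·2 + (-2)·0) = (0, 14)
w2 = Bw1 = (0·0 + 7·14; 7·0 + (-2)·14) = (98, -28)
Ratio: -28/14 = -2.0000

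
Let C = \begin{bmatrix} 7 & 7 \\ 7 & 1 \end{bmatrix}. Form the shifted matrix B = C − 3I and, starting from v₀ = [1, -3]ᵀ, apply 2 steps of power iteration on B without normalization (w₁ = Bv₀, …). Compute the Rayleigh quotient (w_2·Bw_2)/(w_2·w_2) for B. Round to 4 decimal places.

-4.0189

B = C − 3I has rows (4, 7); (7, -2)
w1 = Bv₀ = (4·1 + 7·(-3); 7·1 + (-2)·(-3)) = (-17, 13)
w2 = Bw1 = (4·(-17) + 7·13; 7·(-17) + (-2)·13) = (23, -145)
Bw2 = (-923, 451)
w2·Bw2 = -86624; w2·w2 = 21554; μ ≈ -86624/21554 = -4.0189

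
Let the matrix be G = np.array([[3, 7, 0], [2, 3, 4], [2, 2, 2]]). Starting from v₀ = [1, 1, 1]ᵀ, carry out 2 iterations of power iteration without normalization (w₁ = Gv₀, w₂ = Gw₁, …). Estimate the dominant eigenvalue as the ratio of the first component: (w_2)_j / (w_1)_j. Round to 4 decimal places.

9.3000

w1 = Gv₀ = (3·1 + 7·1 + 0·1; 2·1 + 3·1 + 4·1; 2·1 + 2·1 + 2·1) = (10, 9, 6)
w2 = Gw1 = (3·10 + 7·9 + 0·6; 2·10 + 3·9 + 4·6; 2·10 + 2·9 + 2·6) = (93, 71, 50)
Ratio at component: 93 / 10 = 9.3000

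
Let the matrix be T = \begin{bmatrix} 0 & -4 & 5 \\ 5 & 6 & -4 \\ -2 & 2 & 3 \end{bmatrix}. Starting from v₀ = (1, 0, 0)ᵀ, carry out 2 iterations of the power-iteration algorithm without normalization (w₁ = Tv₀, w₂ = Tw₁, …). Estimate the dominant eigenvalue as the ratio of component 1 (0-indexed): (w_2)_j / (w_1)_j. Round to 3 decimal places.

w1 = Tv₀ = (0·1 + (-4)·0 + 5·0; 5·1 + 6·0 + (-4)·0; (-2)·1 + 2·0 + 3·0) = (0, 5, -2)
w2 = Tw1 = (0·0 + (-4)·5 + 5·(-2); 5·0 + 6·5 + (-4)·(-2); (-2)·0 + 2·5 + 3·(-2)) = (-30, 38, 4)
Ratio at component: 38 / 5 = 7.600

7.600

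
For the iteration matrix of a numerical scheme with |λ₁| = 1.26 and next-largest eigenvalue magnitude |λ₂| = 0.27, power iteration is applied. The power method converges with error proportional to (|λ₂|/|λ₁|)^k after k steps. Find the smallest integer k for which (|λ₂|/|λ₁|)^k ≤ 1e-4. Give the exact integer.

6

|λ₂/λ₁| = 0.27/1.26 = 0.21429
Need k ≥ ln(1e-4) / ln(0.21429) = -9.2103 / -1.5404 ≈ 5.979
Smallest integer k satisfying the bound: 6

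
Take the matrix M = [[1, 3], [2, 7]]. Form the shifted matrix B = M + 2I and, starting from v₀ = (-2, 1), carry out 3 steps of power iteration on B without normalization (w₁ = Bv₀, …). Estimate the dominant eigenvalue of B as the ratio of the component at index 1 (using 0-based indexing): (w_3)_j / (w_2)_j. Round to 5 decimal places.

B = M + 2I has rows (3, 3); (2, 9)
w1 = Bv₀ = (-3, 5)
w2 = Bw1 = (6, 39)
w3 = Bw2 = (135, 363)
Ratio: 363/39 = 9.30769

9.30769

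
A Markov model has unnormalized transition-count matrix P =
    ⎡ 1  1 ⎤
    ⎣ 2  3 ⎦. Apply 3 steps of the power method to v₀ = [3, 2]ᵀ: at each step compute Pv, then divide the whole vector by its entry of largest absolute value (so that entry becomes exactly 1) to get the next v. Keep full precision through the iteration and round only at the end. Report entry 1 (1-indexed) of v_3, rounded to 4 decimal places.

0.3663

Pv0 = (5.00000, 12.00000); divide by 12.00000 → v1 = (0.41667, 1.00000)
Pv1 = (1.41667, 3.83333); divide by 3.83333 → v2 = (0.36957, 1.00000)
Pv2 = (1.36957, 3.73913); divide by 3.73913 → v3 = (0.36628, 1.00000)
Requested entry of v3: 63/172 = 0.3663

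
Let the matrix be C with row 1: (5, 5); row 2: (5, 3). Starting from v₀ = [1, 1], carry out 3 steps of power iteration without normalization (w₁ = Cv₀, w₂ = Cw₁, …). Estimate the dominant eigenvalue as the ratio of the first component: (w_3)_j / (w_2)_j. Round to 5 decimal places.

w1 = Cv₀ = (10, 8)
w2 = Cw1 = (90, 74)
w3 = Cw2 = (820, 672)
Ratio at component: 820 / 90 = 9.11111

9.11111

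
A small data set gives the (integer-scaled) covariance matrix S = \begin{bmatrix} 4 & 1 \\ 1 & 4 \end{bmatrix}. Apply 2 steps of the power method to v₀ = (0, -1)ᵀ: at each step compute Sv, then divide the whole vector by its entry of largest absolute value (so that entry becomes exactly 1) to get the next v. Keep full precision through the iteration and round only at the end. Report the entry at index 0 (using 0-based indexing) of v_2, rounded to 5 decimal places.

0.47059

Sv0 = (-1.000000, -4.000000); divide by -4.000000 → v1 = (0.250000, 1.000000)
Sv1 = (2.000000, 4.250000); divide by 4.250000 → v2 = (0.470588, 1.000000)
Requested entry of v2: -8/-17 = 0.47059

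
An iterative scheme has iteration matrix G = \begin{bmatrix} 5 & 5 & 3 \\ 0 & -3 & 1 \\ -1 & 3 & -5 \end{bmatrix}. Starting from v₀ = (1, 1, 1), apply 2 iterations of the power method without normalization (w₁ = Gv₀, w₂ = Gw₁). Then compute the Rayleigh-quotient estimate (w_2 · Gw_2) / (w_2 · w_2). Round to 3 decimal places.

w1 = Gv₀ = (13, -2, -3)
w2 = Gw1 = (46, 3, -4)
Gw2 = (233, -13, -17)
w2·Gw2 = 46·233 + 3·(-13) + (-4)·(-17) = 10747; w2·w2 = 46·46 + 3·3 + (-4)·(-4) = 2141
λ ≈ 10747/2141 = 5.020

5.020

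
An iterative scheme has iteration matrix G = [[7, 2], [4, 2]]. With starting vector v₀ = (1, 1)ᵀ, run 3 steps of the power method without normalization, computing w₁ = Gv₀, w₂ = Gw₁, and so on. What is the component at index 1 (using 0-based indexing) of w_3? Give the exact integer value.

396

w1 = Gv₀ = (7·1 + 2·1; 4·1 + 2·1) = (9, 6)
w2 = Gw1 = (7·9 + 2·6; 4·9 + 2·6) = (75, 48)
w3 = Gw2 = (621, 396)
The requested component of w3 is 396.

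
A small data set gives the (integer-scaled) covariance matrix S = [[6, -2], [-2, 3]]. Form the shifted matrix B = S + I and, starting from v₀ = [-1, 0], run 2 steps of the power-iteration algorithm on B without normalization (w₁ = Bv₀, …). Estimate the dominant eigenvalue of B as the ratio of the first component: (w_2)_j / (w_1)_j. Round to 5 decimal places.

7.57143

B = S + I has rows (7, -2); (-2, 4)
w1 = Bv₀ = (7·(-1) + (-2)·0; (-2)·(-1) + 4·0) = (-7, 2)
w2 = Bw1 = (7·(-7) + (-2)·2; (-2)·(-7) + 4·2) = (-53, 22)
Ratio: -53/-7 = 7.57143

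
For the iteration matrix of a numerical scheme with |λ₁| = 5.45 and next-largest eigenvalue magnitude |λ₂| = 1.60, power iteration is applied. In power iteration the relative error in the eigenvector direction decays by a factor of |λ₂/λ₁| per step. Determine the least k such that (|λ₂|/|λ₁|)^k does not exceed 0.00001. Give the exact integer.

10

|λ₂/λ₁| = 1.60/5.45 = 0.29358
Need k ≥ ln(0.00001) / ln(0.29358) = -11.5129 / -1.2256 ≈ 9.394
Smallest integer k satisfying the bound: 10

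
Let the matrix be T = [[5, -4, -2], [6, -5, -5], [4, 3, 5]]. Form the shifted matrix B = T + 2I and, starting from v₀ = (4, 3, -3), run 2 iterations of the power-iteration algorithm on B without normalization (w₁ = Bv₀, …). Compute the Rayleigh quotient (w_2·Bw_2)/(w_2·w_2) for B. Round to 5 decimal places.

μ ≈ 6.95302

B = T + 2I has rows (7, -4, -2); (6, -3, -5); (4, 3, 7)
w1 = Bv₀ = (22, 30, 4)
w2 = Bw1 = (26, 22, 206)
Bw2 = (-318, -940, 1612)
w2·Bw2 = 303124; w2·w2 = 43596; μ ≈ 303124/43596 = 6.95302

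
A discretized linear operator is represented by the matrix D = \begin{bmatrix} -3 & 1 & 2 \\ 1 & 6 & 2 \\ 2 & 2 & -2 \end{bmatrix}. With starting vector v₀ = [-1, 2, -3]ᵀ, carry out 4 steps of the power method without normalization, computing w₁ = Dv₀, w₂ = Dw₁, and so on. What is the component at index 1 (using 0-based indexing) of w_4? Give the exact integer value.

1933

w1 = Dv₀ = ((-3)·(-1) + 1·2 + 2·(-3); 1·(-1) + 6·2 + 2·(-3); 2·(-1) + 2·2 + (-2)·(-3)) = (-1, 5, 8)
w2 = Dw1 = ((-3)·(-1) + 1·5 + 2·8; 1·(-1) + 6·5 + 2·8; 2·(-1) + 2·5 + (-2)·8) = (24, 45, -8)
w3 = Dw2 = (-43, 278, 154)
w4 = Dw3 = (715, 1933, 162)
The requested component of w4 is 1933.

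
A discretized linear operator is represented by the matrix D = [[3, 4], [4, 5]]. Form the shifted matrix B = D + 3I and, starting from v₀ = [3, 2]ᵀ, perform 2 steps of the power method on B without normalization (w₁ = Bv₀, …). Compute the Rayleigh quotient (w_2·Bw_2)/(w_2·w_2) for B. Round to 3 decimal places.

μ ≈ 11.119

B = D + 3I has rows (6, 4); (4, 8)
w1 = Bv₀ = (6·3 + 4·2; 4·3 + 8·2) = (26, 28)
w2 = Bw1 = (6·26 + 4·28; 4·26 + 8·28) = (268, 328)
Bw2 = (2920, 3696)
w2·Bw2 = 1994848; w2·w2 = 179408; μ ≈ 1994848/179408 = 11.119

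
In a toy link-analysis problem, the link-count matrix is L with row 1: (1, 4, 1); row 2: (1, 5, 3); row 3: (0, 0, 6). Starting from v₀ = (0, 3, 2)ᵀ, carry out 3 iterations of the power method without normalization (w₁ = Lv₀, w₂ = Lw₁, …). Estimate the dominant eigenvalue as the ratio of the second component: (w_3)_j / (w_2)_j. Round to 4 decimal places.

w1 = Lv₀ = (1·0 + 4·3 + 1·2; 1·0 + 5·3 + 3·2; 0·0 + 0·3 + 6·2) = (14, 21, 12)
w2 = Lw1 = (1·14 + 4·21 + 1·12; 1·14 + 5·21 + 3·12; 0·14 + 0·21 + 6·12) = (110, 155, 72)
w3 = Lw2 = (802, 1101, 432)
Ratio at component: 1101 / 155 = 7.1032

λ ≈ 7.1032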